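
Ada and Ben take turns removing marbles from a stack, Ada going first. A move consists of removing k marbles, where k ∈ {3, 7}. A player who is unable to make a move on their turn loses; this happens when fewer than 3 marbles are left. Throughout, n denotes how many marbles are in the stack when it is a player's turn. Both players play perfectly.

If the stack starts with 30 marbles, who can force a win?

Classify positions by backward induction: terminal positions (no move available) are L. From any other position, the mover wins iff some move reaches an L.
n=0: no move → L
n=1: no move → L
n=2: no move → L
n=3: W (go to 0, an L position)
n=4: W (go to 1, an L position)
n=5: W (go to 2, an L position)
n=6: L (sole option 3(W) is W)
n=7: W (go to 0, an L position)
n=8: W (go to 1, an L position)
n=9: W (go to 6, an L position)
n=10: L (options 7(W), 3(W) are all W)
n=11: L (options 8(W), 4(W) are all W)
n=12: L (options 9(W), 5(W) are all W)
n=13: W (go to 10, an L position)
n=14: W (go to 11, an L position)
n=15: W (go to 12, an L position)
n=16: L (options 13(W), 9(W) are all W)
n=17: W (go to 10, an L position)
n=18: W (go to 11, an L position)
n=19: W (go to 16, an L position)
n=20: L (options 17(W), 13(W) are all W)
n=21: L (options 18(W), 14(W) are all W)
n=22: L (options 19(W), 15(W) are all W)
n=23: W (go to 20, an L position)
n=24: W (go to 21, an L position)
n=25: W (go to 22, an L position)
n=26: L (options 23(W), 19(W) are all W)
n=27: W (go to 20, an L position)
n=28: W (go to 21, an L position)
n=29: W (go to 26, an L position)
n=30: L (options 27(W), 23(W) are all W)
Every move from 30 reaches a W position, so the mover loses.

Ben wins.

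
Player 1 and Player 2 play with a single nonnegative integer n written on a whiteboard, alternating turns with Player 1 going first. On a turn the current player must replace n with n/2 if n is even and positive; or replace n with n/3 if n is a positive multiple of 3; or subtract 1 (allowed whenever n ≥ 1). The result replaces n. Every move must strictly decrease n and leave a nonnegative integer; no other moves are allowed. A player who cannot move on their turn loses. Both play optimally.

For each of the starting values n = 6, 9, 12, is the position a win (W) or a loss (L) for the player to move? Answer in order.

6: W, 9: L, 12: W

Build the W/L table. Terminal = L. A non-terminal position is W if it has a move to some L; otherwise it is L.
n=0: no move → L
n=1: reaches L-position 0 → W
n=2: only reaches 1(W), which is W → L
n=3: reaches L-position 2 → W
n=4: reaches L-position 2 → W
n=5: only reaches 4(W), which is W → L
n=6: reaches L-position 2 → W
n=7: only reaches 6(W), which is W → L
n=8: reaches L-position 7 → W
n=9: only reaches 3(W), 8(W), all W → L
n=10: reaches L-position 5 → W
n=11: only reaches 10(W), which is W → L
n=12: reaches L-position 11 → W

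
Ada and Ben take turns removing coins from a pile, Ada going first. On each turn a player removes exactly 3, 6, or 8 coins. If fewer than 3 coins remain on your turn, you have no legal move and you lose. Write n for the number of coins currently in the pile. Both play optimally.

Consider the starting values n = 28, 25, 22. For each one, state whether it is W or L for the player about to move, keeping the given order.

28: W, 25: W, 22: L

Use the standard recursion: the mover loses at a terminal position; elsewhere, the mover wins exactly when some move hands the opponent an L position.
n=0: no move → L
n=1: no move → L
n=2: no move → L
n=3: W (go to 0, an L position)
n=4: W (go to 1, an L position)
n=5: W (go to 2, an L position)
n=6: W (go to 0, an L position)
n=7: W (go to 1, an L position)
n=8: W (go to 2, an L position)
n=9: W (go to 1, an L position)
n=10: W (go to 2, an L position)
n=11: L (options 8(W), 5(W), 3(W) are all W)
n=12: L (options 9(W), 6(W), 4(W) are all W)
n=13: L (options 10(W), 7(W), 5(W) are all W)
n=14: W (go to 11, an L position)
n=15: W (go to 12, an L position)
n=16: W (go to 13, an L position)
n=17: W (go to 11, an L position)
n=18: W (go to 12, an L position)
n=19: W (go to 13, an L position)
n=20: W (go to 12, an L position)
n=21: W (go to 13, an L position)
n=22: L (options 19(W), 16(W), 14(W) are all W)
n=23: L (options 20(W), 17(W), 15(W) are all W)
n=24: L (options 21(W), 18(W), 16(W) are all W)
n=25: W (go to 22, an L position)
n=26: W (go to 23, an L position)
n=27: W (go to 24, an L position)
n=28: W (go to 22, an L position)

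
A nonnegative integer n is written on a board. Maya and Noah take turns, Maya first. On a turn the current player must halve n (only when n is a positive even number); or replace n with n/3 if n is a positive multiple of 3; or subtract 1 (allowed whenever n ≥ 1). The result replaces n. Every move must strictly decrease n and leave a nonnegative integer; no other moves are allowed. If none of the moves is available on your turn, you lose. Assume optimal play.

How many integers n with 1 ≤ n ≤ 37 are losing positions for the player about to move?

Work bottom-up. With no move the player to move loses. Otherwise the position is W if at least one move leads to an L position for the opponent, and L if every move leads to a W.
n=0: no move → L
n=1: reaches L-position 0 → W
n=2: only reaches 1(W), which is W → L
n=3: reaches L-position 2 → W
n=4: reaches L-position 2 → W
n=5: only reaches 4(W), which is W → L
n=6: reaches L-position 2 → W
n=7: only reaches 6(W), which is W → L
n=8: reaches L-position 7 → W
n=9: only reaches 3(W), 8(W), all W → L
n=10: reaches L-position 5 → W
n=11: only reaches 10(W), which is W → L
n=12: reaches L-position 11 → W
n=13: only reaches 12(W), which is W → L
n=14: reaches L-position 7 → W
n=15: reaches L-position 5 → W
n=16: only reaches 8(W), 15(W), all W → L
n=17: reaches L-position 16 → W
n=18: reaches L-position 9 → W
n=19: only reaches 18(W), which is W → L
n=20: reaches L-position 19 → W
n=21: reaches L-position 7 → W
n=22: reaches L-position 11 → W
n=23: only reaches 22(W), which is W → L
n=24: reaches L-position 23 → W
n=25: only reaches 24(W), which is W → L
n=26: reaches L-position 13 → W
n=27: reaches L-position 9 → W
n=28: only reaches 14(W), 27(W), all W → L
n=29: reaches L-position 28 → W
n=30: only reaches 10(W), 15(W), 29(W), all W → L
n=31: reaches L-position 30 → W
n=32: reaches L-position 16 → W
n=33: reaches L-position 11 → W
n=34: only reaches 17(W), 33(W), all W → L
n=35: reaches L-position 34 → W
n=36: only reaches 12(W), 18(W), 35(W), all W → L
n=37: reaches L-position 36 → W
L entries with 1 ≤ n ≤ 37 (n=0 is outside the asked range and is not counted): n = 2, 5, 7, 9, 11, 13, 16, 19, 23, 25, 28, 30, 34, 36; that makes 14.

14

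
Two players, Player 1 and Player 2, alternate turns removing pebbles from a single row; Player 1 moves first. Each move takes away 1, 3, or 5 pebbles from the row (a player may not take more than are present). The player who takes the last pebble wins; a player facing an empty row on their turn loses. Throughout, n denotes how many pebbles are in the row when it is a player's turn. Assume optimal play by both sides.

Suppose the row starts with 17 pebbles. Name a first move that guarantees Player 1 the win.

Remove 1, leaving 16.

Classify positions by backward induction: terminal positions (no move available) are L. From any other position, the mover wins iff some move reaches an L.
n=0: no move → L
n=1: reaches L-position 0 → W
n=2: only reaches 1(W), which is W → L
n=3: reaches L-position 2 → W
n=4: only reaches 3(W), 1(W), all W → L
n=5: reaches L-position 4 → W
n=6: only reaches 5(W), 3(W), 1(W), all W → L
n=7: reaches L-position 6 → W
n=8: only reaches 7(W), 5(W), 3(W), all W → L
n=9: reaches L-position 8 → W
n=10: only reaches 9(W), 7(W), 5(W), all W → L
n=11: reaches L-position 10 → W
n=12: only reaches 11(W), 9(W), 7(W), all W → L
n=13: reaches L-position 12 → W
n=14: only reaches 13(W), 11(W), 9(W), all W → L
n=15: reaches L-position 14 → W
n=16: only reaches 15(W), 13(W), 11(W), all W → L
n=17: reaches L-position 16 → W
From 17, the L positions reachable in one move are: 16, 14, 12. Any move reaching one of these is winning.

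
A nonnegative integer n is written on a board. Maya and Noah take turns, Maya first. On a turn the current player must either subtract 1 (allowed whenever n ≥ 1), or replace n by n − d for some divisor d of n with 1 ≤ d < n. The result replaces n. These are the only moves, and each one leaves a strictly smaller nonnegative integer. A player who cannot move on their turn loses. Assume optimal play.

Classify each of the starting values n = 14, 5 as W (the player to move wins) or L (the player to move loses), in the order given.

Build the W/L table. Terminal = L. A non-terminal position is W if it has a move to some L; otherwise it is L.
n=0: no move → L
n=1: W (go to 0, an L position)
n=2: L (sole option 1(W) is W)
n=3: W (go to 2, an L position)
n=4: W (go to 2, an L position)
n=5: L (sole option 4(W) is W)
n=6: W (go to 5, an L position)
n=7: L (sole option 6(W) is W)
n=8: W (go to 7, an L position)
n=9: L (options 6(W), 8(W) are all W)
n=10: W (go to 5, an L position)
n=11: L (sole option 10(W) is W)
n=12: W (go to 9, an L position)
n=13: L (sole option 12(W) is W)
n=14: W (go to 7, an L position)

14: W, 5: L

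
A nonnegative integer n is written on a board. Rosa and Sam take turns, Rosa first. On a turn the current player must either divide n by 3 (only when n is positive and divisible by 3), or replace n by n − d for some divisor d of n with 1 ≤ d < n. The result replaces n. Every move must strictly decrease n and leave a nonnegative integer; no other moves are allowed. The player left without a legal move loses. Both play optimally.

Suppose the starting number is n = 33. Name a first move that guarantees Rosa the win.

Use the standard recursion: the mover loses at a terminal position; elsewhere, the mover wins exactly when some move hands the opponent an L position.
n=0: no move → L
n=1: no move → L
n=2: reaches L-position 1 → W
n=3: reaches L-position 1 → W
n=4: only reaches 2(W), 3(W), all W → L
n=5: reaches L-position 4 → W
n=6: reaches L-position 4 → W
n=7: only reaches 6(W), which is W → L
n=8: reaches L-position 4 → W
n=9: only reaches 3(W), 6(W), 8(W), all W → L
n=10: reaches L-position 9 → W
n=11: only reaches 10(W), which is W → L
n=12: reaches L-position 4 → W
n=13: only reaches 12(W), which is W → L
n=14: reaches L-position 7 → W
n=15: only reaches 5(W), 10(W), 12(W), 14(W), all W → L
n=16: reaches L-position 15 → W
n=17: only reaches 16(W), which is W → L
n=18: reaches L-position 9 → W
n=19: only reaches 18(W), which is W → L
n=20: reaches L-position 15 → W
n=21: reaches L-position 7 → W
n=22: reaches L-position 11 → W
n=23: only reaches 22(W), which is W → L
n=24: reaches L-position 23 → W
n=25: only reaches 20(W), 24(W), all W → L
n=26: reaches L-position 13 → W
n=27: reaches L-position 9 → W
n=28: only reaches 14(W), 21(W), 24(W), 26(W), 27(W), all W → L
n=29: reaches L-position 28 → W
n=30: reaches L-position 15 → W
n=31: only reaches 30(W), which is W → L
n=32: reaches L-position 28 → W
n=33: reaches L-position 11 → W
From 33, the L positions reachable in one move are: 11.

Move to 11.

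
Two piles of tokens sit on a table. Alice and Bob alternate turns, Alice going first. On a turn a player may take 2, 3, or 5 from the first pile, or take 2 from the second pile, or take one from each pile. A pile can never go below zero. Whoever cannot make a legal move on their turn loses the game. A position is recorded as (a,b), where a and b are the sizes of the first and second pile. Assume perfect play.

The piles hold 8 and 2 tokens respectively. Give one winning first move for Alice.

Move to (3,2).

Use the standard recursion: the mover loses at a terminal position; elsewhere, the mover wins exactly when some move hands the opponent an L position.
No move ever increases a pile, so every position that can arise here has a ≤ 8 and b ≤ 2; it is enough to label the cells with 0 ≤ a ≤ 8 and 0 ≤ b ≤ 2.
Every move lowers a or b (never raises either), so fill the grid row by row in increasing a, and left to right within a row: each cell's successors are then already labelled.
      b=0  b=1  b=2
a=0:    L    L    W
a=1:    L    W    W
a=2:    W    W    L
a=3:    W    W    L
a=4:    W    L    W
a=5:    W    W    W
a=6:    W    W    W
a=7:    L    W    W
a=8:    L    W    W
Cells with no legal move (terminal, hence L): (0,0), (0,1), (1,0).
The remaining L cells, each justified by listing all of its moves:
(2,2): only reaches (0,2)(W), (2,0)(W), (1,1)(W), all W → L
(3,2): only reaches (1,2)(W), (0,2)(W), (3,0)(W), (2,1)(W), all W → L
(4,1): only reaches (2,1)(W), (1,1)(W), (3,0)(W), all W → L
(7,0): only reaches (5,0)(W), (4,0)(W), (2,0)(W), all W → L
(8,0): only reaches (6,0)(W), (5,0)(W), (3,0)(W), all W → L
Every other cell has at least one move into one of the L cells above, so it is W.
From (8,2), the L positions reachable in one move are: (3,2), (8,0). Any move reaching one of these is winning.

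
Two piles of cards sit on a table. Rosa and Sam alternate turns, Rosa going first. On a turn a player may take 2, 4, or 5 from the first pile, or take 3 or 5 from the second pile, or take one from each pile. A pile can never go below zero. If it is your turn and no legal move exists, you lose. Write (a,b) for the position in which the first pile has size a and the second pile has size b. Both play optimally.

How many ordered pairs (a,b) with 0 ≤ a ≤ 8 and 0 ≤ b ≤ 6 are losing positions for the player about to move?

Compute win/loss labels from the base case upward. A position with no move is L. Any other position is W if it can reach an L in one move, else L.
Every move lowers a or b (never raises either), so fill the grid row by row in increasing a, and left to right within a row: each cell's successors are then already labelled.
      b=0  b=1  b=2  b=3  b=4  b=5  b=6
a=0:    L    L    L    W    W    W    W
a=1:    L    W    W    W    L    W    L
a=2:    W    W    W    L    L    W    W
a=3:    W    L    L    L    W    W    W
a=4:    W    W    W    W    W    L    L
a=5:    W    W    W    W    W    L    W
a=6:    W    L    L    W    W    W    W
a=7:    L    W    W    W    W    W    L
a=8:    L    W    W    W    L    W    W
Cells with no legal move (terminal, hence L): (0,0), (0,1), (0,2), (1,0).
The remaining L cells, each justified by listing all of its moves:
(1,4): L (options (1,1)(W), (0,3)(W) are all W)
(1,6): L (options (1,3)(W), (1,1)(W), (0,5)(W) are all W)
(2,3): L (options (0,3)(W), (2,0)(W), (1,2)(W) are all W)
(2,4): L (options (0,4)(W), (2,1)(W), (1,3)(W) are all W)
(3,1): L (options (1,1)(W), (2,0)(W) are all W)
(3,2): L (options (1,2)(W), (2,1)(W) are all W)
(3,3): L (options (1,3)(W), (3,0)(W), (2,2)(W) are all W)
(4,5): L (options (2,5)(W), (0,5)(W), (4,2)(W), (4,0)(W), (3,4)(W) are all W)
(4,6): L (options (2,6)(W), (0,6)(W), (4,3)(W), (4,1)(W), (3,5)(W) are all W)
(5,5): L (options (3,5)(W), (1,5)(W), (0,5)(W), (5,2)(W), (5,0)(W), (4,4)(W) are all W)
(6,1): L (options (4,1)(W), (2,1)(W), (1,1)(W), (5,0)(W) are all W)
(6,2): L (options (4,2)(W), (2,2)(W), (1,2)(W), (5,1)(W) are all W)
(7,0): L (options (5,0)(W), (3,0)(W), (2,0)(W) are all W)
(7,6): L (options (5,6)(W), (3,6)(W), (2,6)(W), (7,3)(W), (7,1)(W), (6,5)(W) are all W)
(8,0): L (options (6,0)(W), (4,0)(W), (3,0)(W) are all W)
(8,4): L (options (6,4)(W), (4,4)(W), (3,4)(W), (8,1)(W), (7,3)(W) are all W)
Every other cell has at least one move into one of the L cells above, so it is W.
L cells per row: a=0: 3, a=1: 3, a=2: 2, a=3: 3, a=4: 2, a=5: 1, a=6: 2, a=7: 2, a=8: 2; total 20.

20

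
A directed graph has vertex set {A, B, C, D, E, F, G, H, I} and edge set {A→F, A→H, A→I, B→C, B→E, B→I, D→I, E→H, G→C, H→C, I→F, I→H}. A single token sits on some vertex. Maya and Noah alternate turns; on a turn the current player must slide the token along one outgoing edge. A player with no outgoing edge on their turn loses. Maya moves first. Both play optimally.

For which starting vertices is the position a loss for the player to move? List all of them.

Use the standard recursion: the mover loses at a terminal position; elsewhere, the mover wins exactly when some move hands the opponent an L position.
Every edge goes from a vertex to one that appears earlier in the order F, C, H, I, A, E, D, G, B, so processing vertices in that order labels each vertex after all of its successors.
F: no outgoing edge → L
C: no outgoing edge → L
H: W (go to C, an L position)
I: W (go to F, an L position)
A: W (go to F, an L position)
E: L (sole option H(W) is W)
D: L (sole option I(W) is W)
G: W (go to C, an L position)
B: W (go to E, an L position)
The losing starting vertices are exactly the entries labelled L in this table (4 of them).

C, D, E, F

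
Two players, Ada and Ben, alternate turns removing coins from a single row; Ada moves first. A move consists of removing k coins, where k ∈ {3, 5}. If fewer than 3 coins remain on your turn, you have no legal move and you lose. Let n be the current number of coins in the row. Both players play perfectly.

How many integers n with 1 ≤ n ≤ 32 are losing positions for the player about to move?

12

Compute win/loss labels from the base case upward. A position with no move is L. Any other position is W if it can reach an L in one move, else L.
n=0: no move → L
n=1: no move → L
n=2: no move → L
n=3: can move to 0, which is L ⇒ W
n=4: can move to 1, which is L ⇒ W
n=5: can move to 2, which is L ⇒ W
n=6: can move to 1, which is L ⇒ W
n=7: can move to 2, which is L ⇒ W
n=8: moves to 5(W), 3(W); every one is W ⇒ L
n=9: moves to 6(W), 4(W); every one is W ⇒ L
n=10: moves to 7(W), 5(W); every one is W ⇒ L
n=11: can move to 8, which is L ⇒ W
n=12: can move to 9, which is L ⇒ W
n=13: can move to 10, which is L ⇒ W
n=14: can move to 9, which is L ⇒ W
n=15: can move to 10, which is L ⇒ W
n=16: moves to 13(W), 11(W); every one is W ⇒ L
n=17: moves to 14(W), 12(W); every one is W ⇒ L
n=18: moves to 15(W), 13(W); every one is W ⇒ L
n=19: can move to 16, which is L ⇒ W
n=20: can move to 17, which is L ⇒ W
n=21: can move to 18, which is L ⇒ W
n=22: can move to 17, which is L ⇒ W
n=23: can move to 18, which is L ⇒ W
n=24: moves to 21(W), 19(W); every one is W ⇒ L
n=25: moves to 22(W), 20(W); every one is W ⇒ L
n=26: moves to 23(W), 21(W); every one is W ⇒ L
n=27: can move to 24, which is L ⇒ W
n=28: can move to 25, which is L ⇒ W
n=29: can move to 26, which is L ⇒ W
n=30: can move to 25, which is L ⇒ W
n=31: can move to 26, which is L ⇒ W
n=32: moves to 29(W), 27(W); every one is W ⇒ L
L entries with 1 ≤ n ≤ 32 (n=0 is outside the asked range and is not counted): n = 1, 2, 8, 9, 10, 16, 17, 18, 24, 25, 26, 32; that makes 12.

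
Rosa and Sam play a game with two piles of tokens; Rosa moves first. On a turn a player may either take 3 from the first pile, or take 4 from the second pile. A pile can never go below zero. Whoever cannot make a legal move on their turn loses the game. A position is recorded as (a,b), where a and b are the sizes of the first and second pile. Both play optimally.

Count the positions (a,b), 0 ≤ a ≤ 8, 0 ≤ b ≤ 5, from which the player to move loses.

30

Positions with no move are L. A position that does have a move is losing for the player to move precisely when every available move leads to a winning position for the opponent. Fill in the labels:
Every move lowers a or b (never raises either), so fill the grid row by row in increasing a, and left to right within a row: each cell's successors are then already labelled.
      b=0  b=1  b=2  b=3  b=4  b=5
a=0:    L    L    L    L    W    W
a=1:    L    L    L    L    W    W
a=2:    L    L    L    L    W    W
a=3:    W    W    W    W    L    L
a=4:    W    W    W    W    L    L
a=5:    W    W    W    W    L    L
a=6:    L    L    L    L    W    W
a=7:    L    L    L    L    W    W
a=8:    L    L    L    L    W    W
Cells with no legal move (terminal, hence L): (0,0), (0,1), (0,2), (0,3), (1,0), (1,1), (1,2), (1,3), (2,0), (2,1), (2,2), (2,3).
The remaining L cells, each justified by listing all of its moves:
(3,4): moves to (0,4)(W), (3,0)(W); every one is W ⇒ L
(3,5): moves to (0,5)(W), (3,1)(W); every one is W ⇒ L
(4,4): moves to (1,4)(W), (4,0)(W); every one is W ⇒ L
(4,5): moves to (1,5)(W), (4,1)(W); every one is W ⇒ L
(5,4): moves to (2,4)(W), (5,0)(W); every one is W ⇒ L
(5,5): moves to (2,5)(W), (5,1)(W); every one is W ⇒ L
(6,0): the only move is to (3,0)(W), a W ⇒ L
(6,1): the only move is to (3,1)(W), a W ⇒ L
(6,2): the only move is to (3,2)(W), a W ⇒ L
(6,3): the only move is to (3,3)(W), a W ⇒ L
(7,0): the only move is to (4,0)(W), a W ⇒ L
(7,1): the only move is to (4,1)(W), a W ⇒ L
(7,2): the only move is to (4,2)(W), a W ⇒ L
(7,3): the only move is to (4,3)(W), a W ⇒ L
(8,0): the only move is to (5,0)(W), a W ⇒ L
(8,1): the only move is to (5,1)(W), a W ⇒ L
(8,2): the only move is to (5,2)(W), a W ⇒ L
(8,3): the only move is to (5,3)(W), a W ⇒ L
Every other cell has at least one move into one of the L cells above, so it is W.
L cells per row: a=0: 4, a=1: 4, a=2: 4, a=3: 2, a=4: 2, a=5: 2, a=6: 4, a=7: 4, a=8: 4; total 30.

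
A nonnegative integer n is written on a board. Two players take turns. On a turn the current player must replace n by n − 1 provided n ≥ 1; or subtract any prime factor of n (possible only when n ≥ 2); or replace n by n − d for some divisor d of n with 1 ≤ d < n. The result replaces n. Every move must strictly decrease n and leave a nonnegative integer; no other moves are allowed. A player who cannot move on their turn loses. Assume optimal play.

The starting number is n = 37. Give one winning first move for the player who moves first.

Move to 0.

Classify positions by backward induction: terminal positions (no move available) are L. From any other position, the mover wins iff some move reaches an L.
n=0: no move → L
n=1: can move to 0, which is L ⇒ W
n=2: can move to 0, which is L ⇒ W
n=3: can move to 0, which is L ⇒ W
n=4: moves to 2(W), 3(W); every one is W ⇒ L
n=5: can move to 0, which is L ⇒ W
n=6: can move to 4, which is L ⇒ W
n=7: can move to 0, which is L ⇒ W
n=8: can move to 4, which is L ⇒ W
n=9: moves to 6(W), 8(W); every one is W ⇒ L
n=10: can move to 9, which is L ⇒ W
n=11: can move to 0, which is L ⇒ W
n=12: can move to 9, which is L ⇒ W
n=13: can move to 0, which is L ⇒ W
n=14: moves to 7(W), 12(W), 13(W); every one is W ⇒ L
n=15: can move to 14, which is L ⇒ W
n=16: can move to 14, which is L ⇒ W
n=17: can move to 0, which is L ⇒ W
n=18: can move to 9, which is L ⇒ W
n=19: can move to 0, which is L ⇒ W
n=20: moves to 10(W), 15(W), 16(W), 18(W), 19(W); every one is W ⇒ L
n=21: can move to 14, which is L ⇒ W
n=22: can move to 20, which is L ⇒ W
n=23: can move to 0, which is L ⇒ W
n=24: can move to 20, which is L ⇒ W
n=25: can move to 20, which is L ⇒ W
n=26: moves to 13(W), 24(W), 25(W); every one is W ⇒ L
n=27: can move to 26, which is L ⇒ W
n=28: can move to 14, which is L ⇒ W
n=29: can move to 0, which is L ⇒ W
n=30: can move to 20, which is L ⇒ W
n=31: can move to 0, which is L ⇒ W
n=32: moves to 16(W), 24(W), 28(W), 30(W), 31(W); every one is W ⇒ L
n=33: can move to 32, which is L ⇒ W
n=34: can move to 32, which is L ⇒ W
n=35: moves to 28(W), 30(W), 34(W); every one is W ⇒ L
n=36: can move to 32, which is L ⇒ W
n=37: can move to 0, which is L ⇒ W
From 37, the L positions reachable in one move are: 0.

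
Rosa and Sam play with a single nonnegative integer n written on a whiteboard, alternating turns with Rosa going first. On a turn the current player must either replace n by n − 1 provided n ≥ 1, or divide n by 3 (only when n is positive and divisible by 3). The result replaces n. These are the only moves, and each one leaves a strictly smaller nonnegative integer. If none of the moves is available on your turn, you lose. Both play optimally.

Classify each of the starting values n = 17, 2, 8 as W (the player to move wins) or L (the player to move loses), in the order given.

17: L, 2: L, 8: W

Use the standard recursion: the mover loses at a terminal position; elsewhere, the mover wins exactly when some move hands the opponent an L position.
n=0: no move → L
n=1: can move to 0, which is L ⇒ W
n=2: the only move is to 1(W), a W ⇒ L
n=3: can move to 2, which is L ⇒ W
n=4: the only move is to 3(W), a W ⇒ L
n=5: can move to 4, which is L ⇒ W
n=6: can move to 2, which is L ⇒ W
n=7: the only move is to 6(W), a W ⇒ L
n=8: can move to 7, which is L ⇒ W
n=9: moves to 3(W), 8(W); every one is W ⇒ L
n=10: can move to 9, which is L ⇒ W
n=11: the only move is to 10(W), a W ⇒ L
n=12: can move to 4, which is L ⇒ W
n=13: the only move is to 12(W), a W ⇒ L
n=14: can move to 13, which is L ⇒ W
n=15: moves to 5(W), 14(W); every one is W ⇒ L
n=16: can move to 15, which is L ⇒ W
n=17: the only move is to 16(W), a W ⇒ L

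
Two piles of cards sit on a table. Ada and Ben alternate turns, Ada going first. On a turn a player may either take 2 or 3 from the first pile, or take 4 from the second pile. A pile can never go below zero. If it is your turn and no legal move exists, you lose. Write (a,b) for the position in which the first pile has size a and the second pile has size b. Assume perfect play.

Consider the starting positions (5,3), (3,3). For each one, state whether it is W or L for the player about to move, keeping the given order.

(5,3): L, (3,3): W

Work bottom-up. With no move the player to move loses. Otherwise the position is W if at least one move leads to an L position for the opponent, and L if every move leads to a W.
No move ever increases a pile, so every position that can arise here has a ≤ 5 and b ≤ 3; it is enough to label the cells with 0 ≤ a ≤ 5 and 0 ≤ b ≤ 3.
Every move lowers a or b (never raises either), so fill the grid row by row in increasing a, and left to right within a row: each cell's successors are then already labelled.
      b=0  b=1  b=2  b=3
a=0:    L    L    L    L
a=1:    L    L    L    L
a=2:    W    W    W    W
a=3:    W    W    W    W
a=4:    W    W    W    W
a=5:    L    L    L    L
Cells with no legal move (terminal, hence L): (0,0), (0,1), (0,2), (0,3), (1,0), (1,1), (1,2), (1,3).
The remaining L cells, each justified by listing all of its moves:
(5,0): →(3,0)(W), (2,0)(W) — all W, so L
(5,1): →(3,1)(W), (2,1)(W) — all W, so L
(5,2): →(3,2)(W), (2,2)(W) — all W, so L
(5,3): →(3,3)(W), (2,3)(W) — all W, so L
Every other cell has at least one move into one of the L cells above, so it is W.
(5,3): one of the L cells justified above, so L
(3,3): the move to (1,3) reaches an L cell, so W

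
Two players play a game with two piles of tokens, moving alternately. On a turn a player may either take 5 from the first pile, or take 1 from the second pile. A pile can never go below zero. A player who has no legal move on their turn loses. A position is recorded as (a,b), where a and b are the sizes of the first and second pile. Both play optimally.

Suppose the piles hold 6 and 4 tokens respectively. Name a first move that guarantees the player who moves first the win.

Move to (1,4).

Work bottom-up. With no move the player to move loses. Otherwise the position is W if at least one move leads to an L position for the opponent, and L if every move leads to a W.
No move ever increases a pile, so every position that can arise here has a ≤ 6 and b ≤ 4; it is enough to label the cells with 0 ≤ a ≤ 6 and 0 ≤ b ≤ 4.
Every move lowers a or b (never raises either), so fill the grid row by row in increasing a, and left to right within a row: each cell's successors are then already labelled.
      b=0  b=1  b=2  b=3  b=4
a=0:    L    W    L    W    L
a=1:    L    W    L    W    L
a=2:    L    W    L    W    L
a=3:    L    W    L    W    L
a=4:    L    W    L    W    L
a=5:    W    L    W    L    W
a=6:    W    L    W    L    W
Cells with no legal move (terminal, hence L): (0,0), (1,0), (2,0), (3,0), (4,0).
The remaining L cells, each justified by listing all of its moves:
(0,2): the only move is to (0,1)(W), a W ⇒ L
(0,4): the only move is to (0,3)(W), a W ⇒ L
(1,2): the only move is to (1,1)(W), a W ⇒ L
(1,4): the only move is to (1,3)(W), a W ⇒ L
(2,2): the only move is to (2,1)(W), a W ⇒ L
(2,4): the only move is to (2,3)(W), a W ⇒ L
(3,2): the only move is to (3,1)(W), a W ⇒ L
(3,4): the only move is to (3,3)(W), a W ⇒ L
(4,2): the only move is to (4,1)(W), a W ⇒ L
(4,4): the only move is to (4,3)(W), a W ⇒ L
(5,1): moves to (0,1)(W), (5,0)(W); every one is W ⇒ L
(5,3): moves to (0,3)(W), (5,2)(W); every one is W ⇒ L
(6,1): moves to (1,1)(W), (6,0)(W); every one is W ⇒ L
(6,3): moves to (1,3)(W), (6,2)(W); every one is W ⇒ L
Every other cell has at least one move into one of the L cells above, so it is W.
From (6,4), the L positions reachable in one move are: (1,4), (6,3). Any move reaching one of these is winning.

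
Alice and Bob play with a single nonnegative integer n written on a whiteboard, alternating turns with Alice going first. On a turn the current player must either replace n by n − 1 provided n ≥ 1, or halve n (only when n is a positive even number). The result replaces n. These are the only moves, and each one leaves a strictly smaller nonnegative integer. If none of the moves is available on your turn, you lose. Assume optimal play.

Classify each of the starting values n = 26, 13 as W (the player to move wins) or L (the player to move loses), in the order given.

Positions with no move are L. A position that does have a move is losing for the player to move precisely when every available move leads to a winning position for the opponent. Fill in the labels:
n=0: no move → L
n=1: →0(L), so W
n=2: →1(W) only, which is W, so L
n=3: →2(L), so W
n=4: →2(L), so W
n=5: →4(W) only, which is W, so L
n=6: →5(L), so W
n=7: →6(W) only, which is W, so L
n=8: →7(L), so W
n=9: →8(W) only, which is W, so L
n=10: →5(L), so W
n=11: →10(W) only, which is W, so L
n=12: →11(L), so W
n=13: →12(W) only, which is W, so L
n=14: →7(L), so W
n=15: →14(W) only, which is W, so L
n=16: →15(L), so W
n=17: →16(W) only, which is W, so L
n=18: →9(L), so W
n=19: →18(W) only, which is W, so L
n=20: →19(L), so W
n=21: →20(W) only, which is W, so L
n=22: →11(L), so W
n=23: →22(W) only, which is W, so L
n=24: →23(L), so W
n=25: →24(W) only, which is W, so L
n=26: →13(L), so W

26: W, 13: L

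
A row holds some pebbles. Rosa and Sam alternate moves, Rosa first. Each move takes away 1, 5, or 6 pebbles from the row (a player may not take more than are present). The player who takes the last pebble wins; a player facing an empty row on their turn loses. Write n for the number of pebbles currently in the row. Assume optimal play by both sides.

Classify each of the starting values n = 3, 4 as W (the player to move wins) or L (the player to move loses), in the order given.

3: W, 4: L

Use the standard recursion: the mover loses at a terminal position; elsewhere, the mover wins exactly when some move hands the opponent an L position.
n=0: no move → L
n=1: reaches L-position 0 → W
n=2: only reaches 1(W), which is W → L
n=3: reaches L-position 2 → W
n=4: only reaches 3(W), which is W → L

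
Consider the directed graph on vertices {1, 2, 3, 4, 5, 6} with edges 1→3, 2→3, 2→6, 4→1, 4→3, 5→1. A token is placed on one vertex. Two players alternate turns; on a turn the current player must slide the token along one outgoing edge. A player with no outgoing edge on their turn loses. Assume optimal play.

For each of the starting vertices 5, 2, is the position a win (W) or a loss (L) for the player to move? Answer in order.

5: L, 2: W

Classify positions by backward induction: terminal positions (no move available) are L. From any other position, the mover wins iff some move reaches an L.
Every edge goes from a vertex to one that appears earlier in the order 3, 6, 2, 1, 4, 5, so processing vertices in that order labels each vertex after all of its successors.
3: no outgoing edge → L
6: no outgoing edge → L
2: can move to 6, which is L ⇒ W
1: can move to 3, which is L ⇒ W
4: can move to 3, which is L ⇒ W
5: the only move is to 1(W), a W ⇒ L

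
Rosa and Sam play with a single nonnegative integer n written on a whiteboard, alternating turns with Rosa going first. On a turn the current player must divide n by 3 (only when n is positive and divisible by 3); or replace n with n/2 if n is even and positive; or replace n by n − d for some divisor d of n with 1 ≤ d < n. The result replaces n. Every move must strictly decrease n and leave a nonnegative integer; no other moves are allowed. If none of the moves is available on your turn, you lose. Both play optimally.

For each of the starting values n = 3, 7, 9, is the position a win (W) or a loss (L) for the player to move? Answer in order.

3: W, 7: L, 9: L

Work bottom-up. With no move the player to move loses. Otherwise the position is W if at least one move leads to an L position for the opponent, and L if every move leads to a W.
n=0: no move → L
n=1: no move → L
n=2: can move to 1, which is L ⇒ W
n=3: can move to 1, which is L ⇒ W
n=4: moves to 2(W), 3(W); every one is W ⇒ L
n=5: can move to 4, which is L ⇒ W
n=6: can move to 4, which is L ⇒ W
n=7: the only move is to 6(W), a W ⇒ L
n=8: can move to 4, which is L ⇒ W
n=9: moves to 3(W), 6(W), 8(W); every one is W ⇒ L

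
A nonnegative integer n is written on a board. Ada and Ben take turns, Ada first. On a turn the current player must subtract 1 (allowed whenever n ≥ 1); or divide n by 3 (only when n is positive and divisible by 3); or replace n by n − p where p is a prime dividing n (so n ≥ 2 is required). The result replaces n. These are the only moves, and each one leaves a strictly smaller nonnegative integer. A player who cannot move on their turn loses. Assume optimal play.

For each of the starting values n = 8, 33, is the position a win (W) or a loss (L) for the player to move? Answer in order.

8: L, 33: W

Build the W/L table. Terminal = L. A non-terminal position is W if it has a move to some L; otherwise it is L.
n=0: no move → L
n=1: →0(L), so W
n=2: →0(L), so W
n=3: →0(L), so W
n=4: →2(W), 3(W) — all W, so L
n=5: →0(L), so W
n=6: →4(L), so W
n=7: →0(L), so W
n=8: →6(W), 7(W) — all W, so L
n=9: →8(L), so W
n=10: →8(L), so W
n=11: →0(L), so W
n=12: →4(L), so W
n=13: →0(L), so W
n=14: →7(W), 12(W), 13(W) — all W, so L
n=15: →14(L), so W
n=16: →14(L), so W
n=17: →0(L), so W
n=18: →6(W), 15(W), 16(W), 17(W) — all W, so L
n=19: →0(L), so W
n=20: →18(L), so W
n=21: →14(L), so W
n=22: →11(W), 20(W), 21(W) — all W, so L
n=23: →0(L), so W
n=24: →8(L), so W
n=25: →20(W), 24(W) — all W, so L
n=26: →25(L), so W
n=27: →9(W), 24(W), 26(W) — all W, so L
n=28: →27(L), so W
n=29: →0(L), so W
n=30: →25(L), so W
n=31: →0(L), so W
n=32: →30(W), 31(W) — all W, so L
n=33: →22(L), so W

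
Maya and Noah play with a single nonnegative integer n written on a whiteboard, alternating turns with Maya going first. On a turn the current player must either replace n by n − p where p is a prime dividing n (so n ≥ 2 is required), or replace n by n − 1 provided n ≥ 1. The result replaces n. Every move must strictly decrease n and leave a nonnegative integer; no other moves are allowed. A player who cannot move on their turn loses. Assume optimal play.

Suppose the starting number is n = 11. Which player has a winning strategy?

Label each position W (a win for the player to move) or L (a loss). A position with no legal move is L; any other position is W exactly when some move reaches an L, and L when every move reaches a W.
n=0: no move → L
n=1: W (go to 0, an L position)
n=2: W (go to 0, an L position)
n=3: W (go to 0, an L position)
n=4: L (options 2(W), 3(W) are all W)
n=5: W (go to 0, an L position)
n=6: W (go to 4, an L position)
n=7: W (go to 0, an L position)
n=8: L (options 6(W), 7(W) are all W)
n=9: W (go to 8, an L position)
n=10: W (go to 8, an L position)
n=11: W (go to 0, an L position)
From 11 Maya can move to 0, reaching an L position.

Maya wins.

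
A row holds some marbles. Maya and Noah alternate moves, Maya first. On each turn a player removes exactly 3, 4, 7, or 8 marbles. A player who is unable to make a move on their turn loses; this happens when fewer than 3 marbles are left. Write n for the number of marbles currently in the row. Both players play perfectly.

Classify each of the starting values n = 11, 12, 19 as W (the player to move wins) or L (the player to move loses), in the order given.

Compute win/loss labels from the base case upward. A position with no move is L. Any other position is W if it can reach an L in one move, else L.
n=0: no move → L
n=1: no move → L
n=2: no move → L
n=3: can move to 0, which is L ⇒ W
n=4: can move to 1, which is L ⇒ W
n=5: can move to 2, which is L ⇒ W
n=6: can move to 2, which is L ⇒ W
n=7: can move to 0, which is L ⇒ W
n=8: can move to 1, which is L ⇒ W
n=9: can move to 2, which is L ⇒ W
n=10: can move to 2, which is L ⇒ W
n=11: moves to 8(W), 7(W), 4(W), 3(W); every one is W ⇒ L
n=12: moves to 9(W), 8(W), 5(W), 4(W); every one is W ⇒ L
n=13: moves to 10(W), 9(W), 6(W), 5(W); every one is W ⇒ L
n=14: can move to 11, which is L ⇒ W
n=15: can move to 12, which is L ⇒ W
n=16: can move to 13, which is L ⇒ W
n=17: can move to 13, which is L ⇒ W
n=18: can move to 11, which is L ⇒ W
n=19: can move to 12, which is L ⇒ W

11: L, 12: L, 19: W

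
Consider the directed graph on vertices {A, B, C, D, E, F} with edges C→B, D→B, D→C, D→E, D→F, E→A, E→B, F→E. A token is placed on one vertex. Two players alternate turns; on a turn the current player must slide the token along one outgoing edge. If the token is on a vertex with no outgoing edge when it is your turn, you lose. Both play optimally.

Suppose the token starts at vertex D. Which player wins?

The first player wins.

Work bottom-up. With no move the player to move loses. Otherwise the position is W if at least one move leads to an L position for the opponent, and L if every move leads to a W.
Every edge goes from a vertex to one that appears earlier in the order A, B, E, C, F, D, so processing vertices in that order labels each vertex after all of its successors.
A: no outgoing edge → L
B: no outgoing edge → L
E: W (go to B, an L position)
C: W (go to B, an L position)
F: L (sole option E(W) is W)
D: W (go to F, an L position)
The starting position D is W: the player to move should move to F, handing over an L position.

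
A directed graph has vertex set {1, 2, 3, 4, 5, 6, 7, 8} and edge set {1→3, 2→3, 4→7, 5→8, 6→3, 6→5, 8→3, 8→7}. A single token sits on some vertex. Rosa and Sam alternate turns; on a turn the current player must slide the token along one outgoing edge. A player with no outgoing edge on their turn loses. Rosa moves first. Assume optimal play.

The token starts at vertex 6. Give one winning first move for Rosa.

Work bottom-up. With no move the player to move loses. Otherwise the position is W if at least one move leads to an L position for the opponent, and L if every move leads to a W.
Every edge goes from a vertex to one that appears earlier in the order 3, 7, 1, 8, 5, 4, 2, 6, so processing vertices in that order labels each vertex after all of its successors.
3: no outgoing edge → L
7: no outgoing edge → L
1: W (go to 3, an L position)
8: W (go to 7, an L position)
5: L (sole option 8(W) is W)
4: W (go to 7, an L position)
2: W (go to 3, an L position)
6: W (go to 5, an L position)
From 6, the L positions reachable in one move are: 5, 3. Any move reaching one of these is winning.

Move to 5.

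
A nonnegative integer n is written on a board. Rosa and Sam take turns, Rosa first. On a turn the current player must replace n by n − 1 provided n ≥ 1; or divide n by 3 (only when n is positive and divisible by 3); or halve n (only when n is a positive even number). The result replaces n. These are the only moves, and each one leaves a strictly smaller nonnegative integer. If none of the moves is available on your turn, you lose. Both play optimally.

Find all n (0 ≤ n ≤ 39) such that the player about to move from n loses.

Build the W/L table. Terminal = L. A non-terminal position is W if it has a move to some L; otherwise it is L.
n=0: no move → L
n=1: reaches L-position 0 → W
n=2: only reaches 1(W), which is W → L
n=3: reaches L-position 2 → W
n=4: reaches L-position 2 → W
n=5: only reaches 4(W), which is W → L
n=6: reaches L-position 2 → W
n=7: only reaches 6(W), which is W → L
n=8: reaches L-position 7 → W
n=9: only reaches 3(W), 8(W), all W → L
n=10: reaches L-position 5 → W
n=11: only reaches 10(W), which is W → L
n=12: reaches L-position 11 → W
n=13: only reaches 12(W), which is W → L
n=14: reaches L-position 7 → W
n=15: reaches L-position 5 → W
n=16: only reaches 8(W), 15(W), all W → L
n=17: reaches L-position 16 → W
n=18: reaches L-position 9 → W
n=19: only reaches 18(W), which is W → L
n=20: reaches L-position 19 → W
n=21: reaches L-position 7 → W
n=22: reaches L-position 11 → W
n=23: only reaches 22(W), which is W → L
n=24: reaches L-position 23 → W
n=25: only reaches 24(W), which is W → L
n=26: reaches L-position 13 → W
n=27: reaches L-position 9 → W
n=28: only reaches 14(W), 27(W), all W → L
n=29: reaches L-position 28 → W
n=30: only reaches 10(W), 15(W), 29(W), all W → L
n=31: reaches L-position 30 → W
n=32: reaches L-position 16 → W
n=33: reaches L-position 11 → W
n=34: only reaches 17(W), 33(W), all W → L
n=35: reaches L-position 34 → W
n=36: only reaches 12(W), 18(W), 35(W), all W → L
n=37: reaches L-position 36 → W
n=38: reaches L-position 19 → W
n=39: reaches L-position 13 → W
Reading off the rows marked L gives the requested list; there are 15 such values of n.

0, 2, 5, 7, 9, 11, 13, 16, 19, 23, 25, 28, 30, 34, 36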